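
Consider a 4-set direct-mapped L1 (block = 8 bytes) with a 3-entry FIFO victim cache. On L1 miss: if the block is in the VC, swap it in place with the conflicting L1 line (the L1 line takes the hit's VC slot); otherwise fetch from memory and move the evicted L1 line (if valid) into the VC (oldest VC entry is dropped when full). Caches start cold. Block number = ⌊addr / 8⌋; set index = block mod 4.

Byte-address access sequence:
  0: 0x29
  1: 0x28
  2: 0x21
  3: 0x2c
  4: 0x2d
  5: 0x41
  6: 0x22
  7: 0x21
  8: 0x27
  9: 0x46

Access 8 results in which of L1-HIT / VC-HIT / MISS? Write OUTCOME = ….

OUTCOME = L1-HIT

0: 0x29 (blk 5, set 1) → MISS  vc=[]
1: 0x28 (blk 5, set 1) → L1-HIT  vc=[]
2: 0x21 (blk 4, set 0) → MISS  vc=[]
3: 0x2c (blk 5, set 1) → L1-HIT  vc=[]
4: 0x2d (blk 5, set 1) → L1-HIT  vc=[]
5: 0x41 (blk 8, set 0) → MISS  vc=[4]
6: 0x22 (blk 4, set 0) → VC-HIT  vc=[8]
7: 0x21 (blk 4, set 0) → L1-HIT  vc=[8]
8: 0x27 (blk 4, set 0) → L1-HIT  vc=[8]
9: 0x46 (blk 8, set 0) → VC-HIT  vc=[4]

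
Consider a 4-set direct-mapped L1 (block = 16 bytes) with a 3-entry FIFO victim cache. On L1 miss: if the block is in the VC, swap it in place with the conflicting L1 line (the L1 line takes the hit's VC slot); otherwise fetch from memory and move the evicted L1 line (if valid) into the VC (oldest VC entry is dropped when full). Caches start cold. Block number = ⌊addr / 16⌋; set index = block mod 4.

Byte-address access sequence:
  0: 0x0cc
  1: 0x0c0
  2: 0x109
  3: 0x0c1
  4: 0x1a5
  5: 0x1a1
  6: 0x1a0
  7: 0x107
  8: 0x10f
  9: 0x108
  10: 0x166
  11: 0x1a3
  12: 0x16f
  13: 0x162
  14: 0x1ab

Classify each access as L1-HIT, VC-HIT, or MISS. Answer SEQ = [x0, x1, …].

SEQ = [MISS, L1-HIT, MISS, VC-HIT, MISS, L1-HIT, L1-HIT, VC-HIT, L1-HIT, L1-HIT, MISS, VC-HIT, VC-HIT, L1-HIT, VC-HIT]

  [0] addr=0xcc blk=12 s=0: MISS | VC []
  [1] addr=0xc0 blk=12 s=0: L1-HIT | VC []
  [2] addr=0x109 blk=16 s=0: MISS | VC [12]
  [3] addr=0xc1 blk=12 s=0: VC-HIT | VC [16]
  [4] addr=0x1a5 blk=26 s=2: MISS | VC [16]
  [5] addr=0x1a1 blk=26 s=2: L1-HIT | VC [16]
  [6] addr=0x1a0 blk=26 s=2: L1-HIT | VC [16]
  [7] addr=0x107 blk=16 s=0: VC-HIT | VC [12]
  [8] addr=0x10f blk=16 s=0: L1-HIT | VC [12]
  [9] addr=0x108 blk=16 s=0: L1-HIT | VC [12]
  [10] addr=0x166 blk=22 s=2: MISS | VC [12, 26]
  [11] addr=0x1a3 blk=26 s=2: VC-HIT | VC [12, 22]
  [12] addr=0x16f blk=22 s=2: VC-HIT | VC [12, 26]
  [13] addr=0x162 blk=22 s=2: L1-HIT | VC [12, 26]
  [14] addr=0x1ab blk=26 s=2: VC-HIT | VC [12, 22]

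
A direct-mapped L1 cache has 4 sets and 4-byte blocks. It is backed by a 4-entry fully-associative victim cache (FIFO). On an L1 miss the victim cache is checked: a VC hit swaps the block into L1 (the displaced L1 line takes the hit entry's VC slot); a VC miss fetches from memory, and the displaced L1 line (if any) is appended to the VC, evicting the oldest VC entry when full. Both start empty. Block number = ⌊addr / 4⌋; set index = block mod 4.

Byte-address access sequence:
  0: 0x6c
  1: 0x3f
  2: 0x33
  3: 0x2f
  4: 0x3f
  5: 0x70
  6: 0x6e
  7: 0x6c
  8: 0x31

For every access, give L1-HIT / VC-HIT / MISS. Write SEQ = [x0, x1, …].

#0 0x6c→b27/s3 MISS; vc=[]
#1 0x3f→b15/s3 MISS; vc=[27]
#2 0x33→b12/s0 MISS; vc=[27]
#3 0x2f→b11/s3 MISS; vc=[27,15]
#4 0x3f→b15/s3 VC-HIT; vc=[27,11]
#5 0x70→b28/s0 MISS; vc=[27,11,12]
#6 0x6e→b27/s3 VC-HIT; vc=[15,11,12]
#7 0x6c→b27/s3 L1-HIT; vc=[15,11,12]
#8 0x31→b12/s0 VC-HIT; vc=[15,11,28]

SEQ = [MISS, MISS, MISS, MISS, VC-HIT, MISS, VC-HIT, L1-HIT, VC-HIT]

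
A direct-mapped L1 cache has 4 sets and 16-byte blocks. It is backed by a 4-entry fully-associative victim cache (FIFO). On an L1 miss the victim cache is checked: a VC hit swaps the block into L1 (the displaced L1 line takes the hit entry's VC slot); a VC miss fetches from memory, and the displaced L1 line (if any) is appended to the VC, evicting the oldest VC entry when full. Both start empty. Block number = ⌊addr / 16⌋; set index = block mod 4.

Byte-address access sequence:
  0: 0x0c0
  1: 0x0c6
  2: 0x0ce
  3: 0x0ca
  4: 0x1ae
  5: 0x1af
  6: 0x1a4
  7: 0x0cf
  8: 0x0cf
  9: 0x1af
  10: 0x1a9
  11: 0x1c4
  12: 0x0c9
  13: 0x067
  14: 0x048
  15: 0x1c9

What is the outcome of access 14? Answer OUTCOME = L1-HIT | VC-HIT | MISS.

  [0] addr=0xc0 blk=12 s=0: MISS | VC []
  [1] addr=0xc6 blk=12 s=0: L1-HIT | VC []
  [2] addr=0xce blk=12 s=0: L1-HIT | VC []
  [3] addr=0xca blk=12 s=0: L1-HIT | VC []
  [4] addr=0x1ae blk=26 s=2: MISS | VC []
  [5] addr=0x1af blk=26 s=2: L1-HIT | VC []
  [6] addr=0x1a4 blk=26 s=2: L1-HIT | VC []
  [7] addr=0xcf blk=12 s=0: L1-HIT | VC []
  [8] addr=0xcf blk=12 s=0: L1-HIT | VC []
  [9] addr=0x1af blk=26 s=2: L1-HIT | VC []
  [10] addr=0x1a9 blk=26 s=2: L1-HIT | VC []
  [11] addr=0x1c4 blk=28 s=0: MISS | VC [12]
  [12] addr=0xc9 blk=12 s=0: VC-HIT | VC [28]
  [13] addr=0x67 blk=6 s=2: MISS | VC [28, 26]
  [14] addr=0x48 blk=4 s=0: MISS | VC [28, 26, 12]
  [15] addr=0x1c9 blk=28 s=0: VC-HIT | VC [4, 26, 12]

OUTCOME = MISS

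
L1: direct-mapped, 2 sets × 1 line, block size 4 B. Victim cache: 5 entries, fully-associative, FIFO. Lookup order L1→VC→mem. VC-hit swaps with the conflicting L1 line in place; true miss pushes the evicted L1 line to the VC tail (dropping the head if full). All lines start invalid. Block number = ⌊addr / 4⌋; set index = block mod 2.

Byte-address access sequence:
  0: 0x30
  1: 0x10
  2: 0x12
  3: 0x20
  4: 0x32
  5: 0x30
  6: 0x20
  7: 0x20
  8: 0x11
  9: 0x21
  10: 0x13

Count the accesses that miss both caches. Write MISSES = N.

  [0] addr=0x30 blk=12 s=0: MISS | VC []
  [1] addr=0x10 blk=4 s=0: MISS | VC [12]
  [2] addr=0x12 blk=4 s=0: L1-HIT | VC [12]
  [3] addr=0x20 blk=8 s=0: MISS | VC [12, 4]
  [4] addr=0x32 blk=12 s=0: VC-HIT | VC [8, 4]
  [5] addr=0x30 blk=12 s=0: L1-HIT | VC [8, 4]
  [6] addr=0x20 blk=8 s=0: VC-HIT | VC [12, 4]
  [7] addr=0x20 blk=8 s=0: L1-HIT | VC [12, 4]
  [8] addr=0x11 blk=4 s=0: VC-HIT | VC [12, 8]
  [9] addr=0x21 blk=8 s=0: VC-HIT | VC [12, 4]
  [10] addr=0x13 blk=4 s=0: VC-HIT | VC [12, 8]

MISSES = 3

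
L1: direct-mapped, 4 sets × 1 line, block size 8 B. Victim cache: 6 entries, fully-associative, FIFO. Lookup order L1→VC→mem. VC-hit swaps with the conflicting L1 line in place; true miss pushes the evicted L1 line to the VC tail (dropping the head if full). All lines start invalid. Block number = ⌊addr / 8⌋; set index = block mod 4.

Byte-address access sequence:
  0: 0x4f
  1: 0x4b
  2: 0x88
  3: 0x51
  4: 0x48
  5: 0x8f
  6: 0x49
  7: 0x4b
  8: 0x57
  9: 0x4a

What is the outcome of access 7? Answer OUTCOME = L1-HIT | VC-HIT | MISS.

OUTCOME = L1-HIT

#0 0x4f→b9/s1 MISS; vc=[]
#1 0x4b→b9/s1 L1-HIT; vc=[]
#2 0x88→b17/s1 MISS; vc=[9]
#3 0x51→b10/s2 MISS; vc=[9]
#4 0x48→b9/s1 VC-HIT; vc=[17]
#5 0x8f→b17/s1 VC-HIT; vc=[9]
#6 0x49→b9/s1 VC-HIT; vc=[17]
#7 0x4b→b9/s1 L1-HIT; vc=[17]
#8 0x57→b10/s2 L1-HIT; vc=[17]
#9 0x4a→b9/s1 L1-HIT; vc=[17]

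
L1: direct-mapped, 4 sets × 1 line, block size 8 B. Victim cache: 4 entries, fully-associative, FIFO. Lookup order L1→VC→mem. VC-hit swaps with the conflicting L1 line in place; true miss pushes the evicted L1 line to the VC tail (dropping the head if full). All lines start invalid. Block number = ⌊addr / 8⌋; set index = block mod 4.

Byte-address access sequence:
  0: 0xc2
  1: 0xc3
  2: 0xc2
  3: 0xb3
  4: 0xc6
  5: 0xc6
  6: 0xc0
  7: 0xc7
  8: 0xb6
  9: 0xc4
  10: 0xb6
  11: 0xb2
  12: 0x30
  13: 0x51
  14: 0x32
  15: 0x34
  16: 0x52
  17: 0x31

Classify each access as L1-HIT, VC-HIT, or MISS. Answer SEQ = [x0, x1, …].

#0 0xc2→b24/s0 MISS; vc=[]
#1 0xc3→b24/s0 L1-HIT; vc=[]
#2 0xc2→b24/s0 L1-HIT; vc=[]
#3 0xb3→b22/s2 MISS; vc=[]
#4 0xc6→b24/s0 L1-HIT; vc=[]
#5 0xc6→b24/s0 L1-HIT; vc=[]
#6 0xc0→b24/s0 L1-HIT; vc=[]
#7 0xc7→b24/s0 L1-HIT; vc=[]
#8 0xb6→b22/s2 L1-HIT; vc=[]
#9 0xc4→b24/s0 L1-HIT; vc=[]
#10 0xb6→b22/s2 L1-HIT; vc=[]
#11 0xb2→b22/s2 L1-HIT; vc=[]
#12 0x30→b6/s2 MISS; vc=[22]
#13 0x51→b10/s2 MISS; vc=[22,6]
#14 0x32→b6/s2 VC-HIT; vc=[22,10]
#15 0x34→b6/s2 L1-HIT; vc=[22,10]
#16 0x52→b10/s2 VC-HIT; vc=[22,6]
#17 0x31→b6/s2 VC-HIT; vc=[22,10]

SEQ = [MISS, L1-HIT, L1-HIT, MISS, L1-HIT, L1-HIT, L1-HIT, L1-HIT, L1-HIT, L1-HIT, L1-HIT, L1-HIT, MISS, MISS, VC-HIT, L1-HIT, VC-HIT, VC-HIT]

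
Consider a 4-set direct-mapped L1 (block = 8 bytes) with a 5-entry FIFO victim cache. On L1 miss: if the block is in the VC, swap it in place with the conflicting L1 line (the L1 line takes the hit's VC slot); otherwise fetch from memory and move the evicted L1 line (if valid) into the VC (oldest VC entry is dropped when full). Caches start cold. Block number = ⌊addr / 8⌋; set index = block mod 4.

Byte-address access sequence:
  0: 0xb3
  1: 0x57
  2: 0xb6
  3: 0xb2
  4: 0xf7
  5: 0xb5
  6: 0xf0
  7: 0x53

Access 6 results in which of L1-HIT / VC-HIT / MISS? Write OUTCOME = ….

OUTCOME = VC-HIT

#0 0xb3→b22/s2 MISS; vc=[]
#1 0x57→b10/s2 MISS; vc=[22]
#2 0xb6→b22/s2 VC-HIT; vc=[10]
#3 0xb2→b22/s2 L1-HIT; vc=[10]
#4 0xf7→b30/s2 MISS; vc=[10,22]
#5 0xb5→b22/s2 VC-HIT; vc=[10,30]
#6 0xf0→b30/s2 VC-HIT; vc=[10,22]
#7 0x53→b10/s2 VC-HIT; vc=[30,22]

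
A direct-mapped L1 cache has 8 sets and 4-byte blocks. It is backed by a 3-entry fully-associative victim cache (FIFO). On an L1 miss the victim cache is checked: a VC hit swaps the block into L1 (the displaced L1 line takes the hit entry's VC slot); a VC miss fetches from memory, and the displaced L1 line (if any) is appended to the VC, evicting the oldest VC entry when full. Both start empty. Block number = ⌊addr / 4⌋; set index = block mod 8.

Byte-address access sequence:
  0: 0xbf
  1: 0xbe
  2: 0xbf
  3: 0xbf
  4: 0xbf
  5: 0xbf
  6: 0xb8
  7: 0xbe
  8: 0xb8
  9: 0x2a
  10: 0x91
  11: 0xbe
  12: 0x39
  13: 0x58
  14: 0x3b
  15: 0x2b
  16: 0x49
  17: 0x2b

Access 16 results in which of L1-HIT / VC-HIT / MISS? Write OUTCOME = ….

OUTCOME = MISS

#0 0xbf→b47/s7 MISS; vc=[]
#1 0xbe→b47/s7 L1-HIT; vc=[]
#2 0xbf→b47/s7 L1-HIT; vc=[]
#3 0xbf→b47/s7 L1-HIT; vc=[]
#4 0xbf→b47/s7 L1-HIT; vc=[]
#5 0xbf→b47/s7 L1-HIT; vc=[]
#6 0xb8→b46/s6 MISS; vc=[]
#7 0xbe→b47/s7 L1-HIT; vc=[]
#8 0xb8→b46/s6 L1-HIT; vc=[]
#9 0x2a→b10/s2 MISS; vc=[]
#10 0x91→b36/s4 MISS; vc=[]
#11 0xbe→b47/s7 L1-HIT; vc=[]
#12 0x39→b14/s6 MISS; vc=[46]
#13 0x58→b22/s6 MISS; vc=[46,14]
#14 0x3b→b14/s6 VC-HIT; vc=[46,22]
#15 0x2b→b10/s2 L1-HIT; vc=[46,22]
#16 0x49→b18/s2 MISS; vc=[46,22,10]
#17 0x2b→b10/s2 VC-HIT; vc=[46,22,18]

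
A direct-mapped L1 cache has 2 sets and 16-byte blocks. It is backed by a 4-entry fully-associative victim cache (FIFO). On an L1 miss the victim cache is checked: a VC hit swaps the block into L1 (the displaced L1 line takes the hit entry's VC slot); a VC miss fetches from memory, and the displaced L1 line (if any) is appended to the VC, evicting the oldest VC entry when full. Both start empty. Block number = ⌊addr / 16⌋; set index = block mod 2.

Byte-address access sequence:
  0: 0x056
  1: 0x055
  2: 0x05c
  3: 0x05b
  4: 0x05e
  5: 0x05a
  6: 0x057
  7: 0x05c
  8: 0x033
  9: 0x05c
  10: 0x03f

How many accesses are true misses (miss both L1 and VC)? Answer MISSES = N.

MISSES = 2

  [0] addr=0x56 blk=5 s=1: MISS | VC []
  [1] addr=0x55 blk=5 s=1: L1-HIT | VC []
  [2] addr=0x5c blk=5 s=1: L1-HIT | VC []
  [3] addr=0x5b blk=5 s=1: L1-HIT | VC []
  [4] addr=0x5e blk=5 s=1: L1-HIT | VC []
  [5] addr=0x5a blk=5 s=1: L1-HIT | VC []
  [6] addr=0x57 blk=5 s=1: L1-HIT | VC []
  [7] addr=0x5c blk=5 s=1: L1-HIT | VC []
  [8] addr=0x33 blk=3 s=1: MISS | VC [5]
  [9] addr=0x5c blk=5 s=1: VC-HIT | VC [3]
  [10] addr=0x3f blk=3 s=1: VC-HIT | VC [5]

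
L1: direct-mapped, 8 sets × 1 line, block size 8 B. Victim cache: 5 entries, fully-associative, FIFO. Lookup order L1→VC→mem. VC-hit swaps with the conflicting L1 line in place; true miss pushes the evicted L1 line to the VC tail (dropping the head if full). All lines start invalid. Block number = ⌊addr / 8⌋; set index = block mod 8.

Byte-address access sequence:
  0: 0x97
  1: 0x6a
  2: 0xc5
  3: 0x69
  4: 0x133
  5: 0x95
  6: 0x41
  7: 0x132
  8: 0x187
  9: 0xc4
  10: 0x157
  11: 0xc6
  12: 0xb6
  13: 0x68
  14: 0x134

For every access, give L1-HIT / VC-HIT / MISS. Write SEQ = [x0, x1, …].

SEQ = [MISS, MISS, MISS, L1-HIT, MISS, L1-HIT, MISS, L1-HIT, MISS, VC-HIT, MISS, L1-HIT, MISS, L1-HIT, VC-HIT]

#0 0x97→b18/s2 MISS; vc=[]
#1 0x6a→b13/s5 MISS; vc=[]
#2 0xc5→b24/s0 MISS; vc=[]
#3 0x69→b13/s5 L1-HIT; vc=[]
#4 0x133→b38/s6 MISS; vc=[]
#5 0x95→b18/s2 L1-HIT; vc=[]
#6 0x41→b8/s0 MISS; vc=[24]
#7 0x132→b38/s6 L1-HIT; vc=[24]
#8 0x187→b48/s0 MISS; vc=[24,8]
#9 0xc4→b24/s0 VC-HIT; vc=[48,8]
#10 0x157→b42/s2 MISS; vc=[48,8,18]
#11 0xc6→b24/s0 L1-HIT; vc=[48,8,18]
#12 0xb6→b22/s6 MISS; vc=[48,8,18,38]
#13 0x68→b13/s5 L1-HIT; vc=[48,8,18,38]
#14 0x134→b38/s6 VC-HIT; vc=[48,8,18,22]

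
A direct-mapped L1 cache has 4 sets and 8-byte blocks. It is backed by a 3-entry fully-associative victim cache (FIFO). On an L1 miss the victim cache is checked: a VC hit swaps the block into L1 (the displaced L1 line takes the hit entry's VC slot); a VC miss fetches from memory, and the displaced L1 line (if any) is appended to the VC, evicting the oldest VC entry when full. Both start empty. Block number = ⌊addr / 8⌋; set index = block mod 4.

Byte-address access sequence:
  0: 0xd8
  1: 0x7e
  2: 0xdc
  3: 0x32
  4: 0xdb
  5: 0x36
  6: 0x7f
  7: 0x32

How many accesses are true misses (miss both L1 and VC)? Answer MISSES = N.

MISSES = 3

#0 0xd8→b27/s3 MISS; vc=[]
#1 0x7e→b15/s3 MISS; vc=[27]
#2 0xdc→b27/s3 VC-HIT; vc=[15]
#3 0x32→b6/s2 MISS; vc=[15]
#4 0xdb→b27/s3 L1-HIT; vc=[15]
#5 0x36→b6/s2 L1-HIT; vc=[15]
#6 0x7f→b15/s3 VC-HIT; vc=[27]
#7 0x32→b6/s2 L1-HIT; vc=[27]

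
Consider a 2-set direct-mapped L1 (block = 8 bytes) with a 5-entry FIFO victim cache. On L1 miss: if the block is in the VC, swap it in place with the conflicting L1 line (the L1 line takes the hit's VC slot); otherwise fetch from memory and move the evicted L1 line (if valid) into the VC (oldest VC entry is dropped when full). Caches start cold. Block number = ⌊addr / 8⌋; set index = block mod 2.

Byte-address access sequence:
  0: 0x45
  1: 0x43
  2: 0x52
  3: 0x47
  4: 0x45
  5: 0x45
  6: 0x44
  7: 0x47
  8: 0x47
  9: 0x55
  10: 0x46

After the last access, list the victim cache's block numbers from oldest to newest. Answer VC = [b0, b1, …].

0: 0x45 (blk 8, set 0) → MISS  vc=[]
1: 0x43 (blk 8, set 0) → L1-HIT  vc=[]
2: 0x52 (blk 10, set 0) → MISS  vc=[8]
3: 0x47 (blk 8, set 0) → VC-HIT  vc=[10]
4: 0x45 (blk 8, set 0) → L1-HIT  vc=[10]
5: 0x45 (blk 8, set 0) → L1-HIT  vc=[10]
6: 0x44 (blk 8, set 0) → L1-HIT  vc=[10]
7: 0x47 (blk 8, set 0) → L1-HIT  vc=[10]
8: 0x47 (blk 8, set 0) → L1-HIT  vc=[10]
9: 0x55 (blk 10, set 0) → VC-HIT  vc=[8]
10: 0x46 (blk 8, set 0) → VC-HIT  vc=[10]

VC = [10]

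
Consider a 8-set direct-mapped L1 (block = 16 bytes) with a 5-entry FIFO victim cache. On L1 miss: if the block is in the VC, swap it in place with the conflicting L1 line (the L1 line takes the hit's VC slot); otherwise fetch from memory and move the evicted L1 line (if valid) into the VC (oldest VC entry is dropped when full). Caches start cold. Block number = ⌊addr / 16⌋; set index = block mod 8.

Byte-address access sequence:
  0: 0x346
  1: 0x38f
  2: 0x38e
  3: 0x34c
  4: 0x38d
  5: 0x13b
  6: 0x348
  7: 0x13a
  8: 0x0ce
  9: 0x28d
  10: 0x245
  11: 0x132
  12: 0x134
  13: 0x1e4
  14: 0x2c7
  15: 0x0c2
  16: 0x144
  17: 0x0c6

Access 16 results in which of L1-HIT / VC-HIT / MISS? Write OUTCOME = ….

OUTCOME = MISS

  [0] addr=0x346 blk=52 s=4: MISS | VC []
  [1] addr=0x38f blk=56 s=0: MISS | VC []
  [2] addr=0x38e blk=56 s=0: L1-HIT | VC []
  [3] addr=0x34c blk=52 s=4: L1-HIT | VC []
  [4] addr=0x38d blk=56 s=0: L1-HIT | VC []
  [5] addr=0x13b blk=19 s=3: MISS | VC []
  [6] addr=0x348 blk=52 s=4: L1-HIT | VC []
  [7] addr=0x13a blk=19 s=3: L1-HIT | VC []
  [8] addr=0xce blk=12 s=4: MISS | VC [52]
  [9] addr=0x28d blk=40 s=0: MISS | VC [52, 56]
  [10] addr=0x245 blk=36 s=4: MISS | VC [52, 56, 12]
  [11] addr=0x132 blk=19 s=3: L1-HIT | VC [52, 56, 12]
  [12] addr=0x134 blk=19 s=3: L1-HIT | VC [52, 56, 12]
  [13] addr=0x1e4 blk=30 s=6: MISS | VC [52, 56, 12]
  [14] addr=0x2c7 blk=44 s=4: MISS | VC [52, 56, 12, 36]
  [15] addr=0xc2 blk=12 s=4: VC-HIT | VC [52, 56, 44, 36]
  [16] addr=0x144 blk=20 s=4: MISS | VC [52, 56, 44, 36, 12]
  [17] addr=0xc6 blk=12 s=4: VC-HIT | VC [52, 56, 44, 36, 20]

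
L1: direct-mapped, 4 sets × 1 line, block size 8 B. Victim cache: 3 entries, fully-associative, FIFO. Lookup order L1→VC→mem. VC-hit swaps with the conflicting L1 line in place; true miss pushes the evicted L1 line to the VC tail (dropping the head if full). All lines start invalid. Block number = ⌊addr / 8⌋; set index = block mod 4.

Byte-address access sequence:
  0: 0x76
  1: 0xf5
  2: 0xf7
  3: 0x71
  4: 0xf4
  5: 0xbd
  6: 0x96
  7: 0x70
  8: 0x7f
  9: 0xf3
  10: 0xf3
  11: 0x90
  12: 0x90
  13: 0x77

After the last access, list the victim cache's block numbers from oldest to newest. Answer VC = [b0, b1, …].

VC = [30, 18, 23]

0: 0x76 (blk 14, set 2) → MISS  vc=[]
1: 0xf5 (blk 30, set 2) → MISS  vc=[14]
2: 0xf7 (blk 30, set 2) → L1-HIT  vc=[14]
3: 0x71 (blk 14, set 2) → VC-HIT  vc=[30]
4: 0xf4 (blk 30, set 2) → VC-HIT  vc=[14]
5: 0xbd (blk 23, set 3) → MISS  vc=[14]
6: 0x96 (blk 18, set 2) → MISS  vc=[14, 30]
7: 0x70 (blk 14, set 2) → VC-HIT  vc=[18, 30]
8: 0x7f (blk 15, set 3) → MISS  vc=[18, 30, 23]
9: 0xf3 (blk 30, set 2) → VC-HIT  vc=[18, 14, 23]
10: 0xf3 (blk 30, set 2) → L1-HIT  vc=[18, 14, 23]
11: 0x90 (blk 18, set 2) → VC-HIT  vc=[30, 14, 23]
12: 0x90 (blk 18, set 2) → L1-HIT  vc=[30, 14, 23]
13: 0x77 (blk 14, set 2) → VC-HIT  vc=[30, 18, 23]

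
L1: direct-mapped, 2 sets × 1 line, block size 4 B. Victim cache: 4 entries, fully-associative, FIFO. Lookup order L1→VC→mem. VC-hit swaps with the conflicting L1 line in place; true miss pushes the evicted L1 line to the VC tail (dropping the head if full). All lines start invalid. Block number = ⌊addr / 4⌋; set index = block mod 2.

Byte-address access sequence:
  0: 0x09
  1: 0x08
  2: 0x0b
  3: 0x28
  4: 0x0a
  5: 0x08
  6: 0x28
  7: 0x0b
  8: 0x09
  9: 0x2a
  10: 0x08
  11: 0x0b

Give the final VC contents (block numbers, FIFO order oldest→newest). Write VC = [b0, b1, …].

0: 0x9 (blk 2, set 0) → MISS  vc=[]
1: 0x8 (blk 2, set 0) → L1-HIT  vc=[]
2: 0xb (blk 2, set 0) → L1-HIT  vc=[]
3: 0x28 (blk 10, set 0) → MISS  vc=[2]
4: 0xa (blk 2, set 0) → VC-HIT  vc=[10]
5: 0x8 (blk 2, set 0) → L1-HIT  vc=[10]
6: 0x28 (blk 10, set 0) → VC-HIT  vc=[2]
7: 0xb (blk 2, set 0) → VC-HIT  vc=[10]
8: 0x9 (blk 2, set 0) → L1-HIT  vc=[10]
9: 0x2a (blk 10, set 0) → VC-HIT  vc=[2]
10: 0x8 (blk 2, set 0) → VC-HIT  vc=[10]
11: 0xb (blk 2, set 0) → L1-HIT  vc=[10]

VC = [10]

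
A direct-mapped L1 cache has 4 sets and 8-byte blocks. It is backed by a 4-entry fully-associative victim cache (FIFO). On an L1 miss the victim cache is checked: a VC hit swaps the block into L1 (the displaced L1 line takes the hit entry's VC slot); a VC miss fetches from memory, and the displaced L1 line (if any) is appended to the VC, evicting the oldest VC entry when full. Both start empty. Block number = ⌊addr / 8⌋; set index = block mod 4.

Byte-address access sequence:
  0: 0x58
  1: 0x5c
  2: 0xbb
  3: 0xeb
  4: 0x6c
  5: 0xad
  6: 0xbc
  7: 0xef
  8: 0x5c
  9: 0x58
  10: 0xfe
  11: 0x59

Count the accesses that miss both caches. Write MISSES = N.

  [0] addr=0x58 blk=11 s=3: MISS | VC []
  [1] addr=0x5c blk=11 s=3: L1-HIT | VC []
  [2] addr=0xbb blk=23 s=3: MISS | VC [11]
  [3] addr=0xeb blk=29 s=1: MISS | VC [11]
  [4] addr=0x6c blk=13 s=1: MISS | VC [11, 29]
  [5] addr=0xad blk=21 s=1: MISS | VC [11, 29, 13]
  [6] addr=0xbc blk=23 s=3: L1-HIT | VC [11, 29, 13]
  [7] addr=0xef blk=29 s=1: VC-HIT | VC [11, 21, 13]
  [8] addr=0x5c blk=11 s=3: VC-HIT | VC [23, 21, 13]
  [9] addr=0x58 blk=11 s=3: L1-HIT | VC [23, 21, 13]
  [10] addr=0xfe blk=31 s=3: MISS | VC [23, 21, 13, 11]
  [11] addr=0x59 blk=11 s=3: VC-HIT | VC [23, 21, 13, 31]

MISSES = 6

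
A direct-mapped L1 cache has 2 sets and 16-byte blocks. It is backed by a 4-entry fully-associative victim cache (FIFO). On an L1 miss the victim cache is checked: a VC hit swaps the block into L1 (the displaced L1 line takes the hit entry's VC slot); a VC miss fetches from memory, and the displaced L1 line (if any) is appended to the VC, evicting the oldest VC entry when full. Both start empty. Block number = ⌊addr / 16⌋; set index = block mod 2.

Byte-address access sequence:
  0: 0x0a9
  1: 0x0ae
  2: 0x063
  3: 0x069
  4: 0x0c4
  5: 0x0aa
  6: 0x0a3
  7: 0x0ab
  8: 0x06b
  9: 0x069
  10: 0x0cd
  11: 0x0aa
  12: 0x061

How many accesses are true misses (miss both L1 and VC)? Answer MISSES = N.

  [0] addr=0xa9 blk=10 s=0: MISS | VC []
  [1] addr=0xae blk=10 s=0: L1-HIT | VC []
  [2] addr=0x63 blk=6 s=0: MISS | VC [10]
  [3] addr=0x69 blk=6 s=0: L1-HIT | VC [10]
  [4] addr=0xc4 blk=12 s=0: MISS | VC [10, 6]
  [5] addr=0xaa blk=10 s=0: VC-HIT | VC [12, 6]
  [6] addr=0xa3 blk=10 s=0: L1-HIT | VC [12, 6]
  [7] addr=0xab blk=10 s=0: L1-HIT | VC [12, 6]
  [8] addr=0x6b blk=6 s=0: VC-HIT | VC [12, 10]
  [9] addr=0x69 blk=6 s=0: L1-HIT | VC [12, 10]
  [10] addr=0xcd blk=12 s=0: VC-HIT | VC [6, 10]
  [11] addr=0xaa blk=10 s=0: VC-HIT | VC [6, 12]
  [12] addr=0x61 blk=6 s=0: VC-HIT | VC [10, 12]

MISSES = 3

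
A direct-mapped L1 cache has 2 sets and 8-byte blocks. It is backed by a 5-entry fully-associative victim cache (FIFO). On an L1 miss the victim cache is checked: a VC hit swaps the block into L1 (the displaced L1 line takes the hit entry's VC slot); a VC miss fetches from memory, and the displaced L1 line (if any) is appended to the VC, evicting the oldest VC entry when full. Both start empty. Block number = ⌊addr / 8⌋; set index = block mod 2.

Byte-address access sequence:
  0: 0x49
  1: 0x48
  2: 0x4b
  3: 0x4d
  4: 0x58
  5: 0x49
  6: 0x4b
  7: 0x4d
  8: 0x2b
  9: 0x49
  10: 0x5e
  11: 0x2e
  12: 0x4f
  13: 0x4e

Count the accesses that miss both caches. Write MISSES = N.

0: 0x49 (blk 9, set 1) → MISS  vc=[]
1: 0x48 (blk 9, set 1) → L1-HIT  vc=[]
2: 0x4b (blk 9, set 1) → L1-HIT  vc=[]
3: 0x4d (blk 9, set 1) → L1-HIT  vc=[]
4: 0x58 (blk 11, set 1) → MISS  vc=[9]
5: 0x49 (blk 9, set 1) → VC-HIT  vc=[11]
6: 0x4b (blk 9, set 1) → L1-HIT  vc=[11]
7: 0x4d (blk 9, set 1) → L1-HIT  vc=[11]
8: 0x2b (blk 5, set 1) → MISS  vc=[11, 9]
9: 0x49 (blk 9, set 1) → VC-HIT  vc=[11, 5]
10: 0x5e (blk 11, set 1) → VC-HIT  vc=[9, 5]
11: 0x2e (blk 5, set 1) → VC-HIT  vc=[9, 11]
12: 0x4f (blk 9, set 1) → VC-HIT  vc=[5, 11]
13: 0x4e (blk 9, set 1) → L1-HIT  vc=[5, 11]

MISSES = 3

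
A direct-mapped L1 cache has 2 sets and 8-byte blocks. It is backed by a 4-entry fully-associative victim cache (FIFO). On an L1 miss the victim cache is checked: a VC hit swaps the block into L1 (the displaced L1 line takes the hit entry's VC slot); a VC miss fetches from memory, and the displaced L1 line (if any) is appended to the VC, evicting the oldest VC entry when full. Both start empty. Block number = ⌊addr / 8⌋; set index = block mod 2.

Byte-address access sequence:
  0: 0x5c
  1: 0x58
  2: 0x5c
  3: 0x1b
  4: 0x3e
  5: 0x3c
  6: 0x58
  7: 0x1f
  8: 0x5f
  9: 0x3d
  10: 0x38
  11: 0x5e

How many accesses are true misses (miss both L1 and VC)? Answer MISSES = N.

MISSES = 3

#0 0x5c→b11/s1 MISS; vc=[]
#1 0x58→b11/s1 L1-HIT; vc=[]
#2 0x5c→b11/s1 L1-HIT; vc=[]
#3 0x1b→b3/s1 MISS; vc=[11]
#4 0x3e→b7/s1 MISS; vc=[11,3]
#5 0x3c→b7/s1 L1-HIT; vc=[11,3]
#6 0x58→b11/s1 VC-HIT; vc=[7,3]
#7 0x1f→b3/s1 VC-HIT; vc=[7,11]
#8 0x5f→b11/s1 VC-HIT; vc=[7,3]
#9 0x3d→b7/s1 VC-HIT; vc=[11,3]
#10 0x38→b7/s1 L1-HIT; vc=[11,3]
#11 0x5e→b11/s1 VC-HIT; vc=[7,3]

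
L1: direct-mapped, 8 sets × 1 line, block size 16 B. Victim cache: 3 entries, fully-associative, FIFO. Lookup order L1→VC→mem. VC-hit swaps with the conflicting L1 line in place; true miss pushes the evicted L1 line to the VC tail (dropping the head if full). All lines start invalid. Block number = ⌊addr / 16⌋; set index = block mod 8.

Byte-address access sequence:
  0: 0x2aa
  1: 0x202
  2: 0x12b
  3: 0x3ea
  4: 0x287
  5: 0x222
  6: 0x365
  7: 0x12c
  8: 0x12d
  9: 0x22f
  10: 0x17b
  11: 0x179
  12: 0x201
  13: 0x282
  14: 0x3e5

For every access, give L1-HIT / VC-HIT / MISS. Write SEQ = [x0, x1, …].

SEQ = [MISS, MISS, MISS, MISS, MISS, MISS, MISS, VC-HIT, L1-HIT, VC-HIT, MISS, L1-HIT, VC-HIT, VC-HIT, VC-HIT]

0: 0x2aa (blk 42, set 2) → MISS  vc=[]
1: 0x202 (blk 32, set 0) → MISS  vc=[]
2: 0x12b (blk 18, set 2) → MISS  vc=[42]
3: 0x3ea (blk 62, set 6) → MISS  vc=[42]
4: 0x287 (blk 40, set 0) → MISS  vc=[42, 32]
5: 0x222 (blk 34, set 2) → MISS  vc=[42, 32, 18]
6: 0x365 (blk 54, set 6) → MISS  vc=[32, 18, 62]
7: 0x12c (blk 18, set 2) → VC-HIT  vc=[32, 34, 62]
8: 0x12d (blk 18, set 2) → L1-HIT  vc=[32, 34, 62]
9: 0x22f (blk 34, set 2) → VC-HIT  vc=[32, 18, 62]
10: 0x17b (blk 23, set 7) → MISS  vc=[32, 18, 62]
11: 0x179 (blk 23, set 7) → L1-HIT  vc=[32, 18, 62]
12: 0x201 (blk 32, set 0) → VC-HIT  vc=[40, 18, 62]
13: 0x282 (blk 40, set 0) → VC-HIT  vc=[32, 18, 62]
14: 0x3e5 (blk 62, set 6) → VC-HIT  vc=[32, 18, 54]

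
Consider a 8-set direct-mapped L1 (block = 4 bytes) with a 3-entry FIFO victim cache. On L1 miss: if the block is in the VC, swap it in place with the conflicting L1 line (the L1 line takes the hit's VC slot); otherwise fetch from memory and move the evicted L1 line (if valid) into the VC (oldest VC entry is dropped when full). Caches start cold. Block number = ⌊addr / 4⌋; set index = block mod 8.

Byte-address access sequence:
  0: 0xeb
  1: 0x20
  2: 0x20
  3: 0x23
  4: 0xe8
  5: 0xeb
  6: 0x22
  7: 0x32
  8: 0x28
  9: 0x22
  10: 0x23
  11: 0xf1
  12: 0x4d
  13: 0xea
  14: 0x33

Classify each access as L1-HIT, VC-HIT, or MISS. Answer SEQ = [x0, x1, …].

0: 0xeb (blk 58, set 2) → MISS  vc=[]
1: 0x20 (blk 8, set 0) → MISS  vc=[]
2: 0x20 (blk 8, set 0) → L1-HIT  vc=[]
3: 0x23 (blk 8, set 0) → L1-HIT  vc=[]
4: 0xe8 (blk 58, set 2) → L1-HIT  vc=[]
5: 0xeb (blk 58, set 2) → L1-HIT  vc=[]
6: 0x22 (blk 8, set 0) → L1-HIT  vc=[]
7: 0x32 (blk 12, set 4) → MISS  vc=[]
8: 0x28 (blk 10, set 2) → MISS  vc=[58]
9: 0x22 (blk 8, set 0) → L1-HIT  vc=[58]
10: 0x23 (blk 8, set 0) → L1-HIT  vc=[58]
11: 0xf1 (blk 60, set 4) → MISS  vc=[58, 12]
12: 0x4d (blk 19, set 3) → MISS  vc=[58, 12]
13: 0xea (blk 58, set 2) → VC-HIT  vc=[10, 12]
14: 0x33 (blk 12, set 4) → VC-HIT  vc=[10, 60]

SEQ = [MISS, MISS, L1-HIT, L1-HIT, L1-HIT, L1-HIT, L1-HIT, MISS, MISS, L1-HIT, L1-HIT, MISS, MISS, VC-HIT, VC-HIT]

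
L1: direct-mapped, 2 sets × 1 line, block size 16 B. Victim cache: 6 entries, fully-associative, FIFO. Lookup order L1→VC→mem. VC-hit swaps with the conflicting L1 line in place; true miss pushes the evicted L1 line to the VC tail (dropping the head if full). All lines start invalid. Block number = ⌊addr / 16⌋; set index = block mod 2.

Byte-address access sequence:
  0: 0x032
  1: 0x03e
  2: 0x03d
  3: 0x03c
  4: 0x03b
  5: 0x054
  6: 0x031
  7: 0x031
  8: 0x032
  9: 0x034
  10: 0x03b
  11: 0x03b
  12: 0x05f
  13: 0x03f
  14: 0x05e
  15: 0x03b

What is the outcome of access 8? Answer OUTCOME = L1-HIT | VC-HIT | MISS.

OUTCOME = L1-HIT

0: 0x32 (blk 3, set 1) → MISS  vc=[]
1: 0x3e (blk 3, set 1) → L1-HIT  vc=[]
2: 0x3d (blk 3, set 1) → L1-HIT  vc=[]
3: 0x3c (blk 3, set 1) → L1-HIT  vc=[]
4: 0x3b (blk 3, set 1) → L1-HIT  vc=[]
5: 0x54 (blk 5, set 1) → MISS  vc=[3]
6: 0x31 (blk 3, set 1) → VC-HIT  vc=[5]
7: 0x31 (blk 3, set 1) → L1-HIT  vc=[5]
8: 0x32 (blk 3, set 1) → L1-HIT  vc=[5]
9: 0x34 (blk 3, set 1) → L1-HIT  vc=[5]
10: 0x3b (blk 3, set 1) → L1-HIT  vc=[5]
11: 0x3b (blk 3, set 1) → L1-HIT  vc=[5]
12: 0x5f (blk 5, set 1) → VC-HIT  vc=[3]
13: 0x3f (blk 3, set 1) → VC-HIT  vc=[5]
14: 0x5e (blk 5, set 1) → VC-HIT  vc=[3]
15: 0x3b (blk 3, set 1) → VC-HIT  vc=[5]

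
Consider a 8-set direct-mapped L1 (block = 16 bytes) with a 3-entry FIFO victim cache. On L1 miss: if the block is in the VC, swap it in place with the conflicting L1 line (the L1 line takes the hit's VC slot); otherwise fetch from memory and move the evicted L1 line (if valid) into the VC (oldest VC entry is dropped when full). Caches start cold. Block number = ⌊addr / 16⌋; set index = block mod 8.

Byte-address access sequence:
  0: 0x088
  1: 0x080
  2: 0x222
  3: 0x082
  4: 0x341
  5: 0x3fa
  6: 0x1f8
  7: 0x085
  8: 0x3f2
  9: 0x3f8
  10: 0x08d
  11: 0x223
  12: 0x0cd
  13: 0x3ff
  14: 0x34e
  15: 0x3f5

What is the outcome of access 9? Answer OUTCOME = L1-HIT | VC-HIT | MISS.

OUTCOME = L1-HIT

#0 0x88→b8/s0 MISS; vc=[]
#1 0x80→b8/s0 L1-HIT; vc=[]
#2 0x222→b34/s2 MISS; vc=[]
#3 0x82→b8/s0 L1-HIT; vc=[]
#4 0x341→b52/s4 MISS; vc=[]
#5 0x3fa→b63/s7 MISS; vc=[]
#6 0x1f8→b31/s7 MISS; vc=[63]
#7 0x85→b8/s0 L1-HIT; vc=[63]
#8 0x3f2→b63/s7 VC-HIT; vc=[31]
#9 0x3f8→b63/s7 L1-HIT; vc=[31]
#10 0x8d→b8/s0 L1-HIT; vc=[31]
#11 0x223→b34/s2 L1-HIT; vc=[31]
#12 0xcd→b12/s4 MISS; vc=[31,52]
#13 0x3ff→b63/s7 L1-HIT; vc=[31,52]
#14 0x34e→b52/s4 VC-HIT; vc=[31,12]
#15 0x3f5→b63/s7 L1-HIT; vc=[31,12]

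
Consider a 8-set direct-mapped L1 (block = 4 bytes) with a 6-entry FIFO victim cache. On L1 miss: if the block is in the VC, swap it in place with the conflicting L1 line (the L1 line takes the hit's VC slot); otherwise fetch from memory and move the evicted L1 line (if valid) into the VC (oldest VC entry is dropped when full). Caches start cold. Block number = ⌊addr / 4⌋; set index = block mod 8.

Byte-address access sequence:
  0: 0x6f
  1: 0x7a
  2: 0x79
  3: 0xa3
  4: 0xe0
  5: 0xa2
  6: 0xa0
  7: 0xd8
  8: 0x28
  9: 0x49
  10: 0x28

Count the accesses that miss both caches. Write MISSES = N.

  [0] addr=0x6f blk=27 s=3: MISS | VC []
  [1] addr=0x7a blk=30 s=6: MISS | VC []
  [2] addr=0x79 blk=30 s=6: L1-HIT | VC []
  [3] addr=0xa3 blk=40 s=0: MISS | VC []
  [4] addr=0xe0 blk=56 s=0: MISS | VC [40]
  [5] addr=0xa2 blk=40 s=0: VC-HIT | VC [56]
  [6] addr=0xa0 blk=40 s=0: L1-HIT | VC [56]
  [7] addr=0xd8 blk=54 s=6: MISS | VC [56, 30]
  [8] addr=0x28 blk=10 s=2: MISS | VC [56, 30]
  [9] addr=0x49 blk=18 s=2: MISS | VC [56, 30, 10]
  [10] addr=0x28 blk=10 s=2: VC-HIT | VC [56, 30, 18]

MISSES = 7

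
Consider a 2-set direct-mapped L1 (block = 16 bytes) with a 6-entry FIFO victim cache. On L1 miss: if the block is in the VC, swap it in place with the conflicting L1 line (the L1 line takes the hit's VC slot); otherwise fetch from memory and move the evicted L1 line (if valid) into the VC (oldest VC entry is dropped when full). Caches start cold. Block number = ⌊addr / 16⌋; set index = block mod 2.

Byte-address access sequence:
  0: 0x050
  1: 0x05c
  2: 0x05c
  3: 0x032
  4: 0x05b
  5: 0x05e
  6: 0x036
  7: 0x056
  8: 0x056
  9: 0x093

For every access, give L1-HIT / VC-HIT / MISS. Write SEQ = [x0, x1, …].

SEQ = [MISS, L1-HIT, L1-HIT, MISS, VC-HIT, L1-HIT, VC-HIT, VC-HIT, L1-HIT, MISS]

#0 0x50→b5/s1 MISS; vc=[]
#1 0x5c→b5/s1 L1-HIT; vc=[]
#2 0x5c→b5/s1 L1-HIT; vc=[]
#3 0x32→b3/s1 MISS; vc=[5]
#4 0x5b→b5/s1 VC-HIT; vc=[3]
#5 0x5e→b5/s1 L1-HIT; vc=[3]
#6 0x36→b3/s1 VC-HIT; vc=[5]
#7 0x56→b5/s1 VC-HIT; vc=[3]
#8 0x56→b5/s1 L1-HIT; vc=[3]
#9 0x93→b9/s1 MISS; vc=[3,5]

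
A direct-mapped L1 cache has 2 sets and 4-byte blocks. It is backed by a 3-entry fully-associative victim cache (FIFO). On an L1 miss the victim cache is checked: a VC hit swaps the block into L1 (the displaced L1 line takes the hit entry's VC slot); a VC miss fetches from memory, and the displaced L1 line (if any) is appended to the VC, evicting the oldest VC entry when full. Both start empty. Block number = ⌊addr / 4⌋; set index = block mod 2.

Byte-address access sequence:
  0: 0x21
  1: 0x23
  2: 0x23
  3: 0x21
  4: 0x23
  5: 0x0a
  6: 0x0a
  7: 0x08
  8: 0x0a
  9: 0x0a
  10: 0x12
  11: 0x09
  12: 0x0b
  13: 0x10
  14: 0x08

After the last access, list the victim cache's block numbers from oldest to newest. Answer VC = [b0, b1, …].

#0 0x21→b8/s0 MISS; vc=[]
#1 0x23→b8/s0 L1-HIT; vc=[]
#2 0x23→b8/s0 L1-HIT; vc=[]
#3 0x21→b8/s0 L1-HIT; vc=[]
#4 0x23→b8/s0 L1-HIT; vc=[]
#5 0xa→b2/s0 MISS; vc=[8]
#6 0xa→b2/s0 L1-HIT; vc=[8]
#7 0x8→b2/s0 L1-HIT; vc=[8]
#8 0xa→b2/s0 L1-HIT; vc=[8]
#9 0xa→b2/s0 L1-HIT; vc=[8]
#10 0x12→b4/s0 MISS; vc=[8,2]
#11 0x9→b2/s0 VC-HIT; vc=[8,4]
#12 0xb→b2/s0 L1-HIT; vc=[8,4]
#13 0x10→b4/s0 VC-HIT; vc=[8,2]
#14 0x8→b2/s0 VC-HIT; vc=[8,4]

VC = [8, 4]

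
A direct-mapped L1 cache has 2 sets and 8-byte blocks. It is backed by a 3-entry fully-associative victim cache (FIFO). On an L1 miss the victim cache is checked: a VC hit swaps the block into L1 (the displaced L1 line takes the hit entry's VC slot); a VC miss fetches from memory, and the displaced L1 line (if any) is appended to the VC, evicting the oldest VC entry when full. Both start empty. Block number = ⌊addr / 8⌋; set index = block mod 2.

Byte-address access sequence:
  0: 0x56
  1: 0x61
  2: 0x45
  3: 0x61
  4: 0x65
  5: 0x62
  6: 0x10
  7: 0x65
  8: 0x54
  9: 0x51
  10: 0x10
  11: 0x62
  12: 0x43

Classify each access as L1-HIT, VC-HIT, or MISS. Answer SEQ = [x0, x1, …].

  [0] addr=0x56 blk=10 s=0: MISS | VC []
  [1] addr=0x61 blk=12 s=0: MISS | VC [10]
  [2] addr=0x45 blk=8 s=0: MISS | VC [10, 12]
  [3] addr=0x61 blk=12 s=0: VC-HIT | VC [10, 8]
  [4] addr=0x65 blk=12 s=0: L1-HIT | VC [10, 8]
  [5] addr=0x62 blk=12 s=0: L1-HIT | VC [10, 8]
  [6] addr=0x10 blk=2 s=0: MISS | VC [10, 8, 12]
  [7] addr=0x65 blk=12 s=0: VC-HIT | VC [10, 8, 2]
  [8] addr=0x54 blk=10 s=0: VC-HIT | VC [12, 8, 2]
  [9] addr=0x51 blk=10 s=0: L1-HIT | VC [12, 8, 2]
  [10] addr=0x10 blk=2 s=0: VC-HIT | VC [12, 8, 10]
  [11] addr=0x62 blk=12 s=0: VC-HIT | VC [2, 8, 10]
  [12] addr=0x43 blk=8 s=0: VC-HIT | VC [2, 12, 10]

SEQ = [MISS, MISS, MISS, VC-HIT, L1-HIT, L1-HIT, MISS, VC-HIT, VC-HIT, L1-HIT, VC-HIT, VC-HIT, VC-HIT]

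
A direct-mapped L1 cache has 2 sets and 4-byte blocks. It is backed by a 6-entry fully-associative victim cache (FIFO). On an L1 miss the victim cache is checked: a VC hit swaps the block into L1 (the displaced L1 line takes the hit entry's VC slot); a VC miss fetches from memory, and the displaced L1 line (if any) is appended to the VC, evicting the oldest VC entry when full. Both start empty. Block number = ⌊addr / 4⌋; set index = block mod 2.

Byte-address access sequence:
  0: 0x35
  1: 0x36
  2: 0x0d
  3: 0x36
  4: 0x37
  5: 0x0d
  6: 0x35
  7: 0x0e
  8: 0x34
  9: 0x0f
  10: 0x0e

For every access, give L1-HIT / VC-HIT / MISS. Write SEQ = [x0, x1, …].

  [0] addr=0x35 blk=13 s=1: MISS | VC []
  [1] addr=0x36 blk=13 s=1: L1-HIT | VC []
  [2] addr=0xd blk=3 s=1: MISS | VC [13]
  [3] addr=0x36 blk=13 s=1: VC-HIT | VC [3]
  [4] addr=0x37 blk=13 s=1: L1-HIT | VC [3]
  [5] addr=0xd blk=3 s=1: VC-HIT | VC [13]
  [6] addr=0x35 blk=13 s=1: VC-HIT | VC [3]
  [7] addr=0xe blk=3 s=1: VC-HIT | VC [13]
  [8] addr=0x34 blk=13 s=1: VC-HIT | VC [3]
  [9] addr=0xf blk=3 s=1: VC-HIT | VC [13]
  [10] addr=0xe blk=3 s=1: L1-HIT | VC [13]

SEQ = [MISS, L1-HIT, MISS, VC-HIT, L1-HIT, VC-HIT, VC-HIT, VC-HIT, VC-HIT, VC-HIT, L1-HIT]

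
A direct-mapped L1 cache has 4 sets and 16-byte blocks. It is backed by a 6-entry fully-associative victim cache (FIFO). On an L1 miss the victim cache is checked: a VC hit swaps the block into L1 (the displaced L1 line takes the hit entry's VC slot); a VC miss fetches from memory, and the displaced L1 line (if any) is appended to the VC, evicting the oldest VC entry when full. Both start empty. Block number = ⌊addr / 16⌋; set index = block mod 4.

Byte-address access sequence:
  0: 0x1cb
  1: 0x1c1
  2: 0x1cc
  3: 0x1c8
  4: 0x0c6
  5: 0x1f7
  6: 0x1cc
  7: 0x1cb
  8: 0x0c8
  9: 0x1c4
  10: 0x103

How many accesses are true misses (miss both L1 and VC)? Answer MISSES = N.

MISSES = 4

0: 0x1cb (blk 28, set 0) → MISS  vc=[]
1: 0x1c1 (blk 28, set 0) → L1-HIT  vc=[]
2: 0x1cc (blk 28, set 0) → L1-HIT  vc=[]
3: 0x1c8 (blk 28, set 0) → L1-HIT  vc=[]
4: 0xc6 (blk 12, set 0) → MISS  vc=[28]
5: 0x1f7 (blk 31, set 3) → MISS  vc=[28]
6: 0x1cc (blk 28, set 0) → VC-HIT  vc=[12]
7: 0x1cb (blk 28, set 0) → L1-HIT  vc=[12]
8: 0xc8 (blk 12, set 0) → VC-HIT  vc=[28]
9: 0x1c4 (blk 28, set 0) → VC-HIT  vc=[12]
10: 0x103 (blk 16, set 0) → MISS  vc=[12, 28]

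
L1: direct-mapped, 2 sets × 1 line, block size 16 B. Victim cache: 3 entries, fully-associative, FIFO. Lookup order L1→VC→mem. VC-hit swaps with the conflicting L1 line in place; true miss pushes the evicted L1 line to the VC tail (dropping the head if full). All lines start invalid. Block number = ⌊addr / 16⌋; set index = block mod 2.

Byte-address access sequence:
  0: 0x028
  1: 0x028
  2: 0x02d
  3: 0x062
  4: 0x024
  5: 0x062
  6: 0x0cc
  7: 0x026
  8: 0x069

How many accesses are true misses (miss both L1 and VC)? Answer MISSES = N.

MISSES = 3

0: 0x28 (blk 2, set 0) → MISS  vc=[]
1: 0x28 (blk 2, set 0) → L1-HIT  vc=[]
2: 0x2d (blk 2, set 0) → L1-HIT  vc=[]
3: 0x62 (blk 6, set 0) → MISS  vc=[2]
4: 0x24 (blk 2, set 0) → VC-HIT  vc=[6]
5: 0x62 (blk 6, set 0) → VC-HIT  vc=[2]
6: 0xcc (blk 12, set 0) → MISS  vc=[2, 6]
7: 0x26 (blk 2, set 0) → VC-HIT  vc=[12, 6]
8: 0x69 (blk 6, set 0) → VC-HIT  vc=[12, 2]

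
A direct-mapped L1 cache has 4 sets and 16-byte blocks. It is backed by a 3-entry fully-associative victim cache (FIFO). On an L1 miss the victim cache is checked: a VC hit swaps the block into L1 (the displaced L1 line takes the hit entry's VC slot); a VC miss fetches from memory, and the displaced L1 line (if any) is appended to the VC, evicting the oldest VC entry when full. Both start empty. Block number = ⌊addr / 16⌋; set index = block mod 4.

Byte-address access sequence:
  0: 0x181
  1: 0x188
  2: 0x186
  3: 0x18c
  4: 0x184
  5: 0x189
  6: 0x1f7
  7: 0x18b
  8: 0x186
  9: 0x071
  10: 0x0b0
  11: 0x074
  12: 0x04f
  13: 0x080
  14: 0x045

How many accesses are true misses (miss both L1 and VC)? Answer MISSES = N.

#0 0x181→b24/s0 MISS; vc=[]
#1 0x188→b24/s0 L1-HIT; vc=[]
#2 0x186→b24/s0 L1-HIT; vc=[]
#3 0x18c→b24/s0 L1-HIT; vc=[]
#4 0x184→b24/s0 L1-HIT; vc=[]
#5 0x189→b24/s0 L1-HIT; vc=[]
#6 0x1f7→b31/s3 MISS; vc=[]
#7 0x18b→b24/s0 L1-HIT; vc=[]
#8 0x186→b24/s0 L1-HIT; vc=[]
#9 0x71→b7/s3 MISS; vc=[31]
#10 0xb0→b11/s3 MISS; vc=[31,7]
#11 0x74→b7/s3 VC-HIT; vc=[31,11]
#12 0x4f→b4/s0 MISS; vc=[31,11,24]
#13 0x80→b8/s0 MISS; vc=[11,24,4]
#14 0x45→b4/s0 VC-HIT; vc=[11,24,8]

MISSES = 6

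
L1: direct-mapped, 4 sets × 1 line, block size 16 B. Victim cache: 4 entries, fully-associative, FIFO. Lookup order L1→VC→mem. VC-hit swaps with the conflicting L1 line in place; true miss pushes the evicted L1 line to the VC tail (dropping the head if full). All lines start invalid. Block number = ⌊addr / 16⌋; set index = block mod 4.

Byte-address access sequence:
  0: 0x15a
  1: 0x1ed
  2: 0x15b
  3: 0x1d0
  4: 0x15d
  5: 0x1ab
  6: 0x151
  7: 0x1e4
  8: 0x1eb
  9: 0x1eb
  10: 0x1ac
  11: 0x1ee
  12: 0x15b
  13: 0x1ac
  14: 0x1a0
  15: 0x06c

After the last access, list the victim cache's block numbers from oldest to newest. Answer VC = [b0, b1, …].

VC = [29, 30, 26]

0: 0x15a (blk 21, set 1) → MISS  vc=[]
1: 0x1ed (blk 30, set 2) → MISS  vc=[]
2: 0x15b (blk 21, set 1) → L1-HIT  vc=[]
3: 0x1d0 (blk 29, set 1) → MISS  vc=[21]
4: 0x15d (blk 21, set 1) → VC-HIT  vc=[29]
5: 0x1ab (blk 26, set 2) → MISS  vc=[29, 30]
6: 0x151 (blk 21, set 1) → L1-HIT  vc=[29, 30]
7: 0x1e4 (blk 30, set 2) → VC-HIT  vc=[29, 26]
8: 0x1eb (blk 30, set 2) → L1-HIT  vc=[29, 26]
9: 0x1eb (blk 30, set 2) → L1-HIT  vc=[29, 26]
10: 0x1ac (blk 26, set 2) → VC-HIT  vc=[29, 30]
11: 0x1ee (blk 30, set 2) → VC-HIT  vc=[29, 26]
12: 0x15b (blk 21, set 1) → L1-HIT  vc=[29, 26]
13: 0x1ac (blk 26, set 2) → VC-HIT  vc=[29, 30]
14: 0x1a0 (blk 26, set 2) → L1-HIT  vc=[29, 30]
15: 0x6c (blk 6, set 2) → MISS  vc=[29, 30, 26]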